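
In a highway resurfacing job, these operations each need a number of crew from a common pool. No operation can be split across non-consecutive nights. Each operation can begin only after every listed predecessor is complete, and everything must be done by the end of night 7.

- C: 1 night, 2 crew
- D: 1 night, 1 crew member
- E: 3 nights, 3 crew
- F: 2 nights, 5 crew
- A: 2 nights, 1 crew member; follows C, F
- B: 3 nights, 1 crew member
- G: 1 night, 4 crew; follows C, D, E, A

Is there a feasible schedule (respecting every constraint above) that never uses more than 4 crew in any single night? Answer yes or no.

Total crew member-nights = 31; over 7 nights the average is 31/7 > 4, so some night must exceed 4.

no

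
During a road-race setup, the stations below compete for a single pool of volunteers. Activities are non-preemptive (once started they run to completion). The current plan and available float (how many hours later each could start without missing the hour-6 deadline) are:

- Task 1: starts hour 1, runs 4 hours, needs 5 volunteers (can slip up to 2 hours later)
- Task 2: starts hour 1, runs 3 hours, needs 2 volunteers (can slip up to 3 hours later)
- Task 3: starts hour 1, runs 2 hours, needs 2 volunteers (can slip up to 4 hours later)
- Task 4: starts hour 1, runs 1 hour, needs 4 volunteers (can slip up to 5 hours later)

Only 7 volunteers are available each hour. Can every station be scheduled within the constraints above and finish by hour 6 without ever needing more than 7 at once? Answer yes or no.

yes

Schedule Task 1@1, Task 2@1, Task 3@4, Task 4@5: h1:7  h2:7  h3:7  h4:7  h5:6  h6:0 — peak 7 ≤ 7.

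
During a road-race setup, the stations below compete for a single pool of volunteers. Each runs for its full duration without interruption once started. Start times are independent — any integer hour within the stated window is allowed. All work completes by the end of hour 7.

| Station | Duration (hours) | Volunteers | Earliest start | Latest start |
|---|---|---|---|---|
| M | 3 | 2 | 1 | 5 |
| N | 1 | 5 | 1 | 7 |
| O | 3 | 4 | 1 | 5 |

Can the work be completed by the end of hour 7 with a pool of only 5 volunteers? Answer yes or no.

Schedule M@1, N@4, O@5: h1:2  h2:2  h3:2  h4:5  h5:4  h6:4  h7:4 — peak 5 ≤ 5.

yes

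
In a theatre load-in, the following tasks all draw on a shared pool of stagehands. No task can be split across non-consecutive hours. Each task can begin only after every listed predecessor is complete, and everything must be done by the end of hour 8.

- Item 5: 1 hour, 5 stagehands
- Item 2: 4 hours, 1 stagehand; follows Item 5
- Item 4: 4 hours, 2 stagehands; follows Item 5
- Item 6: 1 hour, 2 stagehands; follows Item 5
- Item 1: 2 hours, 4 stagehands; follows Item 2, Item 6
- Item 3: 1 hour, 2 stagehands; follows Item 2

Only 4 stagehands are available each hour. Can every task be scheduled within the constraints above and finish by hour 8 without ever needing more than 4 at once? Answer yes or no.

The minimum achievable peak is 5; 4 < 5, so no feasible schedule stays within the cap.

no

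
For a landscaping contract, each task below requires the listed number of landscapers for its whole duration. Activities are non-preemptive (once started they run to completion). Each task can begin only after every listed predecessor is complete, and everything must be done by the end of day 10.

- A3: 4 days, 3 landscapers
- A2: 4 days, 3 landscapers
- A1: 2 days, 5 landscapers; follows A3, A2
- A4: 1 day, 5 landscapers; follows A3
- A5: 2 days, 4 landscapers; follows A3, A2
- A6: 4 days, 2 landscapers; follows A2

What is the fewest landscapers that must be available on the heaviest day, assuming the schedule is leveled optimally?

Early-start (A3@1, A2@1, A1@5, A4@5, A5@5, A6@5) gives peak 16: d1:6  d2:6  d3:6  d4:6  d5:16  d6:11  d7:2  d8:2  d9:0  d10:0.
Shift A4→7, A5→8.
Schedule A3@1, A2@1, A1@5, A4@7, A5@8, A6@5: d1:6  d2:6  d3:6  d4:6  d5:7  d6:7  d7:7  d8:6  d9:4  d10:0 — peak 7.

7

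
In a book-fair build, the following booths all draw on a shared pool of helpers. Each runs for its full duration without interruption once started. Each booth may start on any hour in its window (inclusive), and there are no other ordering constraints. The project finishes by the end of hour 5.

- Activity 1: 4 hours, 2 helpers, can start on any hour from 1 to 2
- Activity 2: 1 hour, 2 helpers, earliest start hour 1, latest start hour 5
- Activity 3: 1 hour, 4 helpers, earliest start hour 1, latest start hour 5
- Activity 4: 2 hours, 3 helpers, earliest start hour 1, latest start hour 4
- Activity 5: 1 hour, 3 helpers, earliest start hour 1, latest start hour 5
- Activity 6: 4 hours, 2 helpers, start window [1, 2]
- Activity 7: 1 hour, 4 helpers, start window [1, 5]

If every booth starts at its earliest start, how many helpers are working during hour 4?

At early start, hour 4 has: Activity 1, Activity 6.
Demand: 2 + 2 = 4.

4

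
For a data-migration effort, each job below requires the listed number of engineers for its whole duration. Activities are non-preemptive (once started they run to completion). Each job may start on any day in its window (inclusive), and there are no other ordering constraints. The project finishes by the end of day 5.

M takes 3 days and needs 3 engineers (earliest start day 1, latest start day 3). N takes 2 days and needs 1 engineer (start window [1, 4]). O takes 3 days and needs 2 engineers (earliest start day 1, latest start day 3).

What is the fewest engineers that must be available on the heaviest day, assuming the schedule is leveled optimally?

Early-start (M@1, N@1, O@1) gives peak 6: d1:6  d2:6  d3:5  d4:0  d5:0.
Shift O→3.
Schedule M@1, N@1, O@3: d1:4  d2:4  d3:5  d4:2  d5:2 — peak 5.

5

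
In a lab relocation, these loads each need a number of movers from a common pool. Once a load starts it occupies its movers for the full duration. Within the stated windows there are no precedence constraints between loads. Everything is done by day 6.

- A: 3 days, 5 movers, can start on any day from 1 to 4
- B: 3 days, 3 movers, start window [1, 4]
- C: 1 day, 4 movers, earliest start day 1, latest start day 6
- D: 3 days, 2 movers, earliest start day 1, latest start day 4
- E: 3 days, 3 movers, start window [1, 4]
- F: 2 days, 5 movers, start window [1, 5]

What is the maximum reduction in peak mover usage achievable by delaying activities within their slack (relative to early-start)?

12

Early-start peak: d1:22  d2:18  d3:13  d4:0  d5:0  d6:0 ⇒ 22.
Leveled (A@1, B@1, C@4, D@1, E@4, F@5): d1:10  d2:10  d3:10  d4:7  d5:8  d6:8 ⇒ 10.
Reduction 22 − 10 = 12.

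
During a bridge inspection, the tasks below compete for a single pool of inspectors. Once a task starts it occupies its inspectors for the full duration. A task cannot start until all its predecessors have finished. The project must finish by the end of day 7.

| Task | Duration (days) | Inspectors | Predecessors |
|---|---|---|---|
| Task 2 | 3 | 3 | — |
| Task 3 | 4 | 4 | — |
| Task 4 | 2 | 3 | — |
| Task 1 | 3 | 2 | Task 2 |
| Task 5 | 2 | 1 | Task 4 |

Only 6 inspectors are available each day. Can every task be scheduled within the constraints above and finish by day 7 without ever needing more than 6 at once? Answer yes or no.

Schedule Task 2@1, Task 3@4, Task 4@1, Task 1@5, Task 5@3: d1:6  d2:6  d3:4  d4:5  d5:6  d6:6  d7:6 — peak 6 ≤ 6.

yes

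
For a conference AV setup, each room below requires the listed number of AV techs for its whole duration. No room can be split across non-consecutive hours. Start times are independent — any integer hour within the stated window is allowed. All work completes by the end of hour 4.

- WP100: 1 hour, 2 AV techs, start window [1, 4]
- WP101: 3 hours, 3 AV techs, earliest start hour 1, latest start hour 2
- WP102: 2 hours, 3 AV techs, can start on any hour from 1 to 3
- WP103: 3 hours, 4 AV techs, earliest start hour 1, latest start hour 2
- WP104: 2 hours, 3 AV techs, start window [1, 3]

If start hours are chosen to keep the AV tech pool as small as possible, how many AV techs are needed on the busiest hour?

10

Early-start (WP100@1, WP101@1, WP102@1, WP103@1, WP104@1) gives peak 15: h1:15  h2:13  h3:7  h4:0.
Shift WP103→2, WP104→3.
Schedule WP100@1, WP101@1, WP102@1, WP103@2, WP104@3: h1:8  h2:10  h3:10  h4:7 — peak 10.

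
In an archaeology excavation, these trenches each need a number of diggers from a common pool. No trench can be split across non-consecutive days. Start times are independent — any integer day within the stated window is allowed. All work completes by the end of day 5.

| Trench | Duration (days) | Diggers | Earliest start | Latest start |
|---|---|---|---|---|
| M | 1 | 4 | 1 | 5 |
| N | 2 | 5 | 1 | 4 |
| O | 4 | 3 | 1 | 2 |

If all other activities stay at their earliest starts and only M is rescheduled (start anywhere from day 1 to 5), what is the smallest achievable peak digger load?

8

M@1: d1:12  d2:8  d3:3  d4:3  d5:0 → peak 12
M@2: d1:8  d2:12  d3:3  d4:3  d5:0 → peak 12
M@3: d1:8  d2:8  d3:7  d4:3  d5:0 → peak 8
M@4: d1:8  d2:8  d3:3  d4:7  d5:0 → peak 8
M@5: d1:8  d2:8  d3:3  d4:3  d5:4 → peak 8
Best is M@3, peak 8.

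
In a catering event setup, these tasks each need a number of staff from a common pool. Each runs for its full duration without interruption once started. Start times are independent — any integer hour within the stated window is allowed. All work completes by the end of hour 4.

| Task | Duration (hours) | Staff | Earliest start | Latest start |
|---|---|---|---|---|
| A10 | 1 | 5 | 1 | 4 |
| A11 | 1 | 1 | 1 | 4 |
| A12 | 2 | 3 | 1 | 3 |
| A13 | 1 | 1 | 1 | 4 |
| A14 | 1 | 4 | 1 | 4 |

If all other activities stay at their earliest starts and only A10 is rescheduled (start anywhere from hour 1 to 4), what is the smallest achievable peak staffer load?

9

A10@1: h1:14  h2:3  h3:0  h4:0 → peak 14
A10@2: h1:9  h2:8  h3:0  h4:0 → peak 9
A10@3: h1:9  h2:3  h3:5  h4:0 → peak 9
A10@4: h1:9  h2:3  h3:0  h4:5 → peak 9
Best is A10@2, peak 9.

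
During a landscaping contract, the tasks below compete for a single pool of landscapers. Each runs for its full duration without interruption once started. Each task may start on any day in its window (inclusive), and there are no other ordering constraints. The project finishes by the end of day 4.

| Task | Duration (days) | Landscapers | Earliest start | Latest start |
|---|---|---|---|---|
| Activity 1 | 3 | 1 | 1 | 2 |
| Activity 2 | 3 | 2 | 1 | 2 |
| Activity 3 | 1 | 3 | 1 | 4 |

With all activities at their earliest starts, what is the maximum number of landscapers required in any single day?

Early-start schedule: Activity 1@1, Activity 2@1, Activity 3@1.
Load per day: day 1: 6, day 2: 3, day 3: 3, day 4: 0.
Peak is 6.

6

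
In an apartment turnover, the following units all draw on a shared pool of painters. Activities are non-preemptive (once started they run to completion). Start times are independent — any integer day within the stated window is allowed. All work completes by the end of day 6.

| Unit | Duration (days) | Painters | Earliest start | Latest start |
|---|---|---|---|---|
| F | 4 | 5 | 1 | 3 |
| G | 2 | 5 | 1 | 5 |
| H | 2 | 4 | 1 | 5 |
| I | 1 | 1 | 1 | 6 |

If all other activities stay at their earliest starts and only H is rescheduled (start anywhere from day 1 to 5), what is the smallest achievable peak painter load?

H@1: d1:15  d2:14  d3:5  d4:5  d5:0  d6:0 → peak 15
H@2: d1:11  d2:14  d3:9  d4:5  d5:0  d6:0 → peak 14
H@3: d1:11  d2:10  d3:9  d4:9  d5:0  d6:0 → peak 11
H@4: d1:11  d2:10  d3:5  d4:9  d5:4  d6:0 → peak 11
H@5: d1:11  d2:10  d3:5  d4:5  d5:4  d6:4 → peak 11
Best is H@3, peak 11.

11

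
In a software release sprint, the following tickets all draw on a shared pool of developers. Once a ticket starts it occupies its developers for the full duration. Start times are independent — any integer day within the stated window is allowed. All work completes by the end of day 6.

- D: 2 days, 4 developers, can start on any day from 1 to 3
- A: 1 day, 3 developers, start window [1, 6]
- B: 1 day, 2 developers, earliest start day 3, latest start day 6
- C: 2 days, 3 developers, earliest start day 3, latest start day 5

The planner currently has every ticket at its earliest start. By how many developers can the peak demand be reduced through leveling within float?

Early-start peak: d1:7  d2:4  d3:5  d4:3  d5:0  d6:0 ⇒ 7.
Leveled (D@1, A@3, B@4, C@5): d1:4  d2:4  d3:3  d4:2  d5:3  d6:3 ⇒ 4.
Reduction 7 − 4 = 3.

3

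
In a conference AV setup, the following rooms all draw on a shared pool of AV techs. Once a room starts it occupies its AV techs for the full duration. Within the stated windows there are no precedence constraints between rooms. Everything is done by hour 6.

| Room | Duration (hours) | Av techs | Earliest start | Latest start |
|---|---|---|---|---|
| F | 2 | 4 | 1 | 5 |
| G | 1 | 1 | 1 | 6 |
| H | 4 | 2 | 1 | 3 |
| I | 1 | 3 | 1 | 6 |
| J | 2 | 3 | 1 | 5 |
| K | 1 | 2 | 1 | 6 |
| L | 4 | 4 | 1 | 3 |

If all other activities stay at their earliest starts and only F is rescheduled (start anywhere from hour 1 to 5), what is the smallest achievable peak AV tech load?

F@1: h1:19  h2:13  h3:6  h4:6  h5:0  h6:0 → peak 19
F@2: h1:15  h2:13  h3:10  h4:6  h5:0  h6:0 → peak 15
F@3: h1:15  h2:9  h3:10  h4:10  h5:0  h6:0 → peak 15
F@4: h1:15  h2:9  h3:6  h4:10  h5:4  h6:0 → peak 15
F@5: h1:15  h2:9  h3:6  h4:6  h5:4  h6:4 → peak 15
Best is F@2, peak 15.

15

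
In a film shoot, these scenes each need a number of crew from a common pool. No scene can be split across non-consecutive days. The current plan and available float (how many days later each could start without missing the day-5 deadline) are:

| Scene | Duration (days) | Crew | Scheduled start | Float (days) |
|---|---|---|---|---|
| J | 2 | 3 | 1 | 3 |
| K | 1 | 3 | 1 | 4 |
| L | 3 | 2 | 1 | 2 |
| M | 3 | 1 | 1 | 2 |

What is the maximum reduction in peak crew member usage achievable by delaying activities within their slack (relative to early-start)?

Early-start peak: d1:9  d2:6  d3:3  d4:0  d5:0 ⇒ 9.
Leveled (J@1, K@4, L@1, M@3): d1:5  d2:5  d3:3  d4:4  d5:1 ⇒ 5.
Reduction 9 − 5 = 4.

4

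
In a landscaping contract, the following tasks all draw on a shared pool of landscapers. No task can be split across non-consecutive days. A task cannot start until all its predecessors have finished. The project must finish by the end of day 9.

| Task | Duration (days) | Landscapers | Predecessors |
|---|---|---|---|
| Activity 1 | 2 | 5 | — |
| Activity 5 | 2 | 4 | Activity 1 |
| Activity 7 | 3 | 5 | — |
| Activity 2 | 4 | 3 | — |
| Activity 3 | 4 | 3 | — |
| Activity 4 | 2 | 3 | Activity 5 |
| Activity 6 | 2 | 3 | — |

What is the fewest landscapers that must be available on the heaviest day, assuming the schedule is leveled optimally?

Early-start (Activity 1@1, Activity 5@3, Activity 7@1, Activity 2@1, Activity 3@1, Activity 4@5, Activity 6@1) gives peak 19: d1:19  d2:19  d3:15  d4:10  d5:3  d6:3  d7:0  d8:0  d9:0.
Shift Activity 7→3, Activity 2→5, Activity 3→6, Activity 4→6.
Schedule Activity 1@1, Activity 5@3, Activity 7@3, Activity 2@5, Activity 3@6, Activity 4@6, Activity 6@1: d1:8  d2:8  d3:9  d4:9  d5:8  d6:9  d7:9  d8:6  d9:3 — peak 9.

9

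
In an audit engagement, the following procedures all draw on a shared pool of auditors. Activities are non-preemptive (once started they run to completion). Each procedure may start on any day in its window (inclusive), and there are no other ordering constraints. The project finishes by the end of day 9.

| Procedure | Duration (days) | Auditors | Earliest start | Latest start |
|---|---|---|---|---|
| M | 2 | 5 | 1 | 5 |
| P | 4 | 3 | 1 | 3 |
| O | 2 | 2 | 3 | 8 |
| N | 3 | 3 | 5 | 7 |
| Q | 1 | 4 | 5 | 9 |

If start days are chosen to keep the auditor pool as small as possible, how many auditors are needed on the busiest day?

6

Early-start (M@1, P@1, O@3, N@5, Q@5) gives peak 8: d1:8  d2:8  d3:5  d4:5  d5:7  d6:3  d7:3  d8:0  d9:0.
Shift P→3, Q→8.
Schedule M@1, P@3, O@3, N@5, Q@8: d1:5  d2:5  d3:5  d4:5  d5:6  d6:6  d7:3  d8:4  d9:0 — peak 6.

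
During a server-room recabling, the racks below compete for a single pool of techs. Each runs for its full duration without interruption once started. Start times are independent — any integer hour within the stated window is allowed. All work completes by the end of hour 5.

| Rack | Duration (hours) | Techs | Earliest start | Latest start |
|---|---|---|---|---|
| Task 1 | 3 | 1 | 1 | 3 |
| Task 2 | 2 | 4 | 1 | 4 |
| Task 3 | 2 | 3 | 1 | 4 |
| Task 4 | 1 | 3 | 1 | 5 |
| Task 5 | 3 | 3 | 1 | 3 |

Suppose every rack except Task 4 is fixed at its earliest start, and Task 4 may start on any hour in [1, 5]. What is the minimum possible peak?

Task 4@1: h1:14  h2:11  h3:4  h4:0  h5:0 → peak 14
Task 4@2: h1:11  h2:14  h3:4  h4:0  h5:0 → peak 14
Task 4@3: h1:11  h2:11  h3:7  h4:0  h5:0 → peak 11
Task 4@4: h1:11  h2:11  h3:4  h4:3  h5:0 → peak 11
Task 4@5: h1:11  h2:11  h3:4  h4:0  h5:3 → peak 11
Best is Task 4@3, peak 11.

11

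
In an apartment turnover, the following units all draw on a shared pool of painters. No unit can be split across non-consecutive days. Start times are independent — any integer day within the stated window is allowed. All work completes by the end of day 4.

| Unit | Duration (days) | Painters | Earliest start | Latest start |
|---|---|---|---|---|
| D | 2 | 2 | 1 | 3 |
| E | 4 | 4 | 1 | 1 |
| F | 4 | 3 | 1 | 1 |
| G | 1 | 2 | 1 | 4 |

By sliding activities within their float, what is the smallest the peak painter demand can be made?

Early-start (D@1, E@1, F@1, G@1) gives peak 11: d1:11  d2:9  d3:7  d4:7.
Shift G→3.
Schedule D@1, E@1, F@1, G@3: d1:9  d2:9  d3:9  d4:7 — peak 9.
Total painter-days = 34 over 4 days ⇒ peak ≥ ⌈34/4⌉ = 9, so 9 is optimal.

9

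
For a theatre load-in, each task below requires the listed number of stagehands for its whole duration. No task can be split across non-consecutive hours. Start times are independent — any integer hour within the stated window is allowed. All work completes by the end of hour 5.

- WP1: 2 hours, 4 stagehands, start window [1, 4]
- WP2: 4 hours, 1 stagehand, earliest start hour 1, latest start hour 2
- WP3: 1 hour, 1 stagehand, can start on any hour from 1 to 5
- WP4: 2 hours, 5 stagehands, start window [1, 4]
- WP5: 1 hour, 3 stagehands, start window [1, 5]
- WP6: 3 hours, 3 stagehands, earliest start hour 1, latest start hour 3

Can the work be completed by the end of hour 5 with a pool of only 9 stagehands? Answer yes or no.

Schedule WP1@1, WP2@1, WP3@3, WP4@4, WP5@3, WP6@1: h1:8  h2:8  h3:8  h4:6  h5:5 — peak 8 ≤ 9.

yes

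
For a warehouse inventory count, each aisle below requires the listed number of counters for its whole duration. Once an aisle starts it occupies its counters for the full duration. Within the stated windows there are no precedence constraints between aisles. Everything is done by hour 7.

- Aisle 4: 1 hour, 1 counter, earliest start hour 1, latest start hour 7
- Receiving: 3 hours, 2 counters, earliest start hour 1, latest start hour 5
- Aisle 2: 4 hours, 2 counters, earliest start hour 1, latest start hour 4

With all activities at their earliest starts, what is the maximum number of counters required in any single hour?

Early-start schedule: Aisle 4@1, Receiving@1, Aisle 2@1.
Load per hour: hour 1: 5, hour 2: 4, hour 3: 4, hour 4: 2, hour 5: 0, hour 6: 0, hour 7: 0.
Peak is 5.

5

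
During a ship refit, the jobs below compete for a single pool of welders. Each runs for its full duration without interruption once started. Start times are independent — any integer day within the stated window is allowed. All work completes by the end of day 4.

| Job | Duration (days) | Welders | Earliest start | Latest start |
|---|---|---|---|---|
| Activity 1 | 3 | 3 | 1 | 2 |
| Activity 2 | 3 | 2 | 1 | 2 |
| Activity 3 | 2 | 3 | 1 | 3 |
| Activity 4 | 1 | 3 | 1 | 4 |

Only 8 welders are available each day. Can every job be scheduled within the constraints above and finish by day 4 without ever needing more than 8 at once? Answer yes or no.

yes

Schedule Activity 1@1, Activity 2@1, Activity 3@1, Activity 4@3: d1:8  d2:8  d3:8  d4:0 — peak 8 ≤ 8.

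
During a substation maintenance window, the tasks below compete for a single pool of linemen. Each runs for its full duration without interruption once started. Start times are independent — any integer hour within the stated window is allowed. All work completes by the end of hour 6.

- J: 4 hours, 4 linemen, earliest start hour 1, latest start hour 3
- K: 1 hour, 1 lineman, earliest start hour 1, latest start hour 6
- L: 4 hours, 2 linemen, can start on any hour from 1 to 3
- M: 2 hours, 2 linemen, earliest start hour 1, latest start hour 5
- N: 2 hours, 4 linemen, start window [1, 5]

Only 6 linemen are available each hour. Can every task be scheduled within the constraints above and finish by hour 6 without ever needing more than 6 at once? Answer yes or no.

no

Total lineman-hours = 37; over 6 hours the average is 37/6 > 6, so some hour must exceed 6.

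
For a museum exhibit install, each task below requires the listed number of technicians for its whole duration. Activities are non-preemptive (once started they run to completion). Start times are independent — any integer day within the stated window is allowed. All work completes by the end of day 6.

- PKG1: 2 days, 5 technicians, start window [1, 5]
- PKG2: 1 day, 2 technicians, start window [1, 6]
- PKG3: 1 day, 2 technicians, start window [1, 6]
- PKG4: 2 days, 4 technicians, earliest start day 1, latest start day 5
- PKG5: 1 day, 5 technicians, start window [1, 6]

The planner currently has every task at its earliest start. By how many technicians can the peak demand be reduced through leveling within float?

Early-start peak: d1:18  d2:9  d3:0  d4:0  d5:0  d6:0 ⇒ 18.
Leveled (PKG1@1, PKG2@3, PKG3@3, PKG4@4, PKG5@6): d1:5  d2:5  d3:4  d4:4  d5:4  d6:5 ⇒ 5.
Reduction 18 − 5 = 13.

13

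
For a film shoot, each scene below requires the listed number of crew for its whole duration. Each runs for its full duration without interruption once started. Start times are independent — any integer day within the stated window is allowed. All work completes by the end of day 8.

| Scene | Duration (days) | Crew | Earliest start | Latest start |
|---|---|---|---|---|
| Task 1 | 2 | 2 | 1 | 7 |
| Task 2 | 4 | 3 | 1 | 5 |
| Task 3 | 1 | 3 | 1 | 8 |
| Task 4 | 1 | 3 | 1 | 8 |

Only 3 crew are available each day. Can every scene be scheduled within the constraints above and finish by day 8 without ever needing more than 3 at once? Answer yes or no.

yes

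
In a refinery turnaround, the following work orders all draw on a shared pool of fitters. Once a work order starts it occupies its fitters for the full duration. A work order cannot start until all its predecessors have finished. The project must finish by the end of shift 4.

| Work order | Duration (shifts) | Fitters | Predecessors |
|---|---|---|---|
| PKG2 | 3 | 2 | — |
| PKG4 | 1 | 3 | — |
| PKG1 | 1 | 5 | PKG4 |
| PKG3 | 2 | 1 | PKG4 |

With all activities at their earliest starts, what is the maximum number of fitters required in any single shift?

Early-start schedule: PKG2@1, PKG4@1, PKG1@2, PKG3@2.
Load per shift: shift 1: 5, shift 2: 8, shift 3: 3, shift 4: 0.
Peak is 8.

8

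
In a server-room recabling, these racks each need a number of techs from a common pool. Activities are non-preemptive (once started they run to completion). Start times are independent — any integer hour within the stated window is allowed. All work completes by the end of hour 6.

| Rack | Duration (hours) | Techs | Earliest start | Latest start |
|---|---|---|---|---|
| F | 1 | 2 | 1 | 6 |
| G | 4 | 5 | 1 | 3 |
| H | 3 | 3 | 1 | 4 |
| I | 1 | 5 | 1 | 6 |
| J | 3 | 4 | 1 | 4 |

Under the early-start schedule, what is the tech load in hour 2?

At early start, hour 2 has: G, H, J.
Demand: 5 + 3 + 4 = 12.

12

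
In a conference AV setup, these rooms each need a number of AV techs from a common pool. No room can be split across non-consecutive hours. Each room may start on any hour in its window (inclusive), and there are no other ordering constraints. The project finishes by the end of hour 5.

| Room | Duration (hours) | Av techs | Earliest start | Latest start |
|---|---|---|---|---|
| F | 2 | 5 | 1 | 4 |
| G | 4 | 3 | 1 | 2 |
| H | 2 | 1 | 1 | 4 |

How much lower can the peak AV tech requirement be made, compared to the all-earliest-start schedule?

Early-start peak: h1:9  h2:9  h3:3  h4:3  h5:0 ⇒ 9.
Leveled (F@1, G@1, H@3): h1:8  h2:8  h3:4  h4:4  h5:0 ⇒ 8.
Reduction 9 − 8 = 1.

1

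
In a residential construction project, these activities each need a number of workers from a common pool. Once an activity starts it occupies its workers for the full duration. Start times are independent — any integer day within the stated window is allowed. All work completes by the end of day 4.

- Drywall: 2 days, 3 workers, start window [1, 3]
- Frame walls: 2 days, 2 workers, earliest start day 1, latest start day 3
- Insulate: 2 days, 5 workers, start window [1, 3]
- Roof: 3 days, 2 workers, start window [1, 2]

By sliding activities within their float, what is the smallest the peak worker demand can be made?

7

Early-start (Drywall@1, Frame walls@1, Insulate@1, Roof@1) gives peak 12: d1:12  d2:12  d3:2  d4:0.
Shift Insulate→3.
Schedule Drywall@1, Frame walls@1, Insulate@3, Roof@1: d1:7  d2:7  d3:7  d4:5 — peak 7.
Total worker-days = 26 over 4 days ⇒ peak ≥ ⌈26/4⌉ = 7, so 7 is optimal.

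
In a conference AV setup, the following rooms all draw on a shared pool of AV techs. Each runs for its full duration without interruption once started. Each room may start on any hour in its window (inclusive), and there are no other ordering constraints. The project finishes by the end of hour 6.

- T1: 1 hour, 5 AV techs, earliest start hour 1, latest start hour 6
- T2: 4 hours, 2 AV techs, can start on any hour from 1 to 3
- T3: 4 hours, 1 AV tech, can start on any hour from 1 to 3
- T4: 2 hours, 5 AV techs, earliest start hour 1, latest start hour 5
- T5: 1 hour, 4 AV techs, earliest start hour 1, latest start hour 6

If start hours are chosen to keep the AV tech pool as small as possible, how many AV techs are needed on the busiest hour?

Early-start (T1@1, T2@1, T3@1, T4@1, T5@1) gives peak 17: h1:17  h2:8  h3:3  h4:3  h5:0  h6:0.
Shift T3→2, T4→5, T5→2.
Schedule T1@1, T2@1, T3@2, T4@5, T5@2: h1:7  h2:7  h3:3  h4:3  h5:6  h6:5 — peak 7.

7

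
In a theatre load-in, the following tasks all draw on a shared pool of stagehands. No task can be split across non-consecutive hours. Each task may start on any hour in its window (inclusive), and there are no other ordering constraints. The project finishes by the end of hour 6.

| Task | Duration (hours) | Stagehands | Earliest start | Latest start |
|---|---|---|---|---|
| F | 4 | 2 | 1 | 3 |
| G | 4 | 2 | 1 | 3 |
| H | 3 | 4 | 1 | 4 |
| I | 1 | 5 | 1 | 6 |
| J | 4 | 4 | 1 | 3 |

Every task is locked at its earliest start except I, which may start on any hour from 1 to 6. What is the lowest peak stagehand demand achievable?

I@1: h1:17  h2:12  h3:12  h4:8  h5:0  h6:0 → peak 17
I@2: h1:12  h2:17  h3:12  h4:8  h5:0  h6:0 → peak 17
I@3: h1:12  h2:12  h3:17  h4:8  h5:0  h6:0 → peak 17
I@4: h1:12  h2:12  h3:12  h4:13  h5:0  h6:0 → peak 13
I@5: h1:12  h2:12  h3:12  h4:8  h5:5  h6:0 → peak 12
I@6: h1:12  h2:12  h3:12  h4:8  h5:0  h6:5 → peak 12
Best is I@5, peak 12.

12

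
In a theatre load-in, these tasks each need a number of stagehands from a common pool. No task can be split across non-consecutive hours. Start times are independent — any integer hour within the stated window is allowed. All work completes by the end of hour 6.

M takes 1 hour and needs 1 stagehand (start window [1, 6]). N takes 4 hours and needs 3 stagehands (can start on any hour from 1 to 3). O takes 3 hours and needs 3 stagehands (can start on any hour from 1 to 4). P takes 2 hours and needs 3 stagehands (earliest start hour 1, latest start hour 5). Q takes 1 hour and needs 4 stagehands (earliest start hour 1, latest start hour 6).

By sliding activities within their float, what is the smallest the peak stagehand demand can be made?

6

Early-start (M@1, N@1, O@1, P@1, Q@1) gives peak 14: h1:14  h2:9  h3:6  h4:3  h5:0  h6:0.
Shift N→2, P→4, Q→6.
Schedule M@1, N@2, O@1, P@4, Q@6: h1:4  h2:6  h3:6  h4:6  h5:6  h6:4 — peak 6.
Total stagehand-hours = 32 over 6 hours ⇒ peak ≥ ⌈32/6⌉ = 6, so 6 is optimal.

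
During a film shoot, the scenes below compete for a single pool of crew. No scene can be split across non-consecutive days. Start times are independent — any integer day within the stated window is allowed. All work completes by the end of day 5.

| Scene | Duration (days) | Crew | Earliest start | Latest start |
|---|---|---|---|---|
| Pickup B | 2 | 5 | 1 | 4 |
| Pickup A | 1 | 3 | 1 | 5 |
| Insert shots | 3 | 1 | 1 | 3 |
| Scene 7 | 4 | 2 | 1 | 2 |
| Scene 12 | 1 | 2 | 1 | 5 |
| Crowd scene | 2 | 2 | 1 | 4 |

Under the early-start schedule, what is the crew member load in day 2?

At early start, day 2 has: Pickup B, Insert shots, Scene 7, Crowd scene.
Demand: 5 + 1 + 2 + 2 = 10.

10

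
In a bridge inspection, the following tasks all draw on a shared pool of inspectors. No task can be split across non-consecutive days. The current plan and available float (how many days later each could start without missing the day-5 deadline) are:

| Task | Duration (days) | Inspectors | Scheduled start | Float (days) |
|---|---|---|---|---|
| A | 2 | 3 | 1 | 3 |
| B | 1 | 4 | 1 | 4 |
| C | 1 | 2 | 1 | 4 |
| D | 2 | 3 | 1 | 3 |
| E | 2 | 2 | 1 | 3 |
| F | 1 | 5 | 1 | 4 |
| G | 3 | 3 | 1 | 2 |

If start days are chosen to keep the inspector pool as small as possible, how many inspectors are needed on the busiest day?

8

Early-start (A@1, B@1, C@1, D@1, E@1, F@1, G@1) gives peak 22: d1:22  d2:11  d3:3  d4:0  d5:0.
Shift C→2, D→2, E→3, F→5, G→3.
Schedule A@1, B@1, C@2, D@2, E@3, F@5, G@3: d1:7  d2:8  d3:8  d4:5  d5:8 — peak 8.
Total inspector-days = 36 over 5 days ⇒ peak ≥ ⌈36/5⌉ = 8, so 8 is optimal.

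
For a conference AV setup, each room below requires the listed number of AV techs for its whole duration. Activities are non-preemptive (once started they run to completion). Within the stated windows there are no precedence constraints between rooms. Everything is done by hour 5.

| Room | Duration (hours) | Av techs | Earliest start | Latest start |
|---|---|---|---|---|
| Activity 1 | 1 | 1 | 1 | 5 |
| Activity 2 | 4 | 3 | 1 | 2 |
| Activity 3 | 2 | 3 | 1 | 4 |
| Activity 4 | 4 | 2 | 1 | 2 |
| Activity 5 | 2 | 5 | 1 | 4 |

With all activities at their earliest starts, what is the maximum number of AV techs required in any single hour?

Early-start schedule: Activity 1@1, Activity 2@1, Activity 3@1, Activity 4@1, Activity 5@1.
Load per hour: hour 1: 14, hour 2: 13, hour 3: 5, hour 4: 5, hour 5: 0.
Peak is 14.

14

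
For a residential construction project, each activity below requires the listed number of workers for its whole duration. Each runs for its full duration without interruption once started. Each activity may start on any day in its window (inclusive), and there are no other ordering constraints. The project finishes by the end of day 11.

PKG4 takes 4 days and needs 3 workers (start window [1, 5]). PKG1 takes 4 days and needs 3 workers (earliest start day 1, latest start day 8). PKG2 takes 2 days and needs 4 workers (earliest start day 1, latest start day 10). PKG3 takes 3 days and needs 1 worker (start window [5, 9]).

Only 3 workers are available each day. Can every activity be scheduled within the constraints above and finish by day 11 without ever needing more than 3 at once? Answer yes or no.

no

Total worker-days = 35; over 11 days the average is 35/11 > 3, so some day must exceed 3.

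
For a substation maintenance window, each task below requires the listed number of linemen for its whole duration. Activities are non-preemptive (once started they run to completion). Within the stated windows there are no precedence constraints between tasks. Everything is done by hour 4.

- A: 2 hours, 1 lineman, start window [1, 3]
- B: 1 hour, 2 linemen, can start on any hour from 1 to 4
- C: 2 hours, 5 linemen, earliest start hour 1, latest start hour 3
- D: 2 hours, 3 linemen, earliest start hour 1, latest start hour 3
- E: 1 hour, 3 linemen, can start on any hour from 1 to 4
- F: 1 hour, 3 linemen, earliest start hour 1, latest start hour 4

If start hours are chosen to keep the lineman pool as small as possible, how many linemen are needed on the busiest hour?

7

Early-start (A@1, B@1, C@1, D@1, E@1, F@1) gives peak 17: h1:17  h2:9  h3:0  h4:0.
Shift B→3, C→3, F→2.
Schedule A@1, B@3, C@3, D@1, E@1, F@2: h1:7  h2:7  h3:7  h4:5 — peak 7.
Total lineman-hours = 26 over 4 hours ⇒ peak ≥ ⌈26/4⌉ = 7, so 7 is optimal.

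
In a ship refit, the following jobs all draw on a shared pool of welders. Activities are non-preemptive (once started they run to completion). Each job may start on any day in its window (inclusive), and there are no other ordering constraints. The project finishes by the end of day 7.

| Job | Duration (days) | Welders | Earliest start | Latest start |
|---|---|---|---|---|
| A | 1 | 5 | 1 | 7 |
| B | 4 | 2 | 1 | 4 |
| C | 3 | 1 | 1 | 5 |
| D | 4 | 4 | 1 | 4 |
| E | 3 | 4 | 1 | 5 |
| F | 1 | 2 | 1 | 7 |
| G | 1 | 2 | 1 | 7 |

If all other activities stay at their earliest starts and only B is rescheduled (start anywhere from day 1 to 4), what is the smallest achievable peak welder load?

B@1: d1:20  d2:11  d3:11  d4:6  d5:0  d6:0  d7:0 → peak 20
B@2: d1:18  d2:11  d3:11  d4:6  d5:2  d6:0  d7:0 → peak 18
B@3: d1:18  d2:9  d3:11  d4:6  d5:2  d6:2  d7:0 → peak 18
B@4: d1:18  d2:9  d3:9  d4:6  d5:2  d6:2  d7:2 → peak 18
Best is B@2, peak 18.

18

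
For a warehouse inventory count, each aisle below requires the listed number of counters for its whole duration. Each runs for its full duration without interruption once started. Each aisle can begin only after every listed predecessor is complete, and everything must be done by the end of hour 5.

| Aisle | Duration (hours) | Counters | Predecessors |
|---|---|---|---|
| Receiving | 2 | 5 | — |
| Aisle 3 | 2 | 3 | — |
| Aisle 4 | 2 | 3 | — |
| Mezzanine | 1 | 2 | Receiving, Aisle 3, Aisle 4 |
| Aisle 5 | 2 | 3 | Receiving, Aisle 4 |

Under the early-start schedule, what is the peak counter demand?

Early-start schedule: Receiving@1, Aisle 3@1, Aisle 4@1, Mezzanine@3, Aisle 5@3.
Load per hour: hour 1: 11, hour 2: 11, hour 3: 5, hour 4: 3, hour 5: 0.
Peak is 11.

11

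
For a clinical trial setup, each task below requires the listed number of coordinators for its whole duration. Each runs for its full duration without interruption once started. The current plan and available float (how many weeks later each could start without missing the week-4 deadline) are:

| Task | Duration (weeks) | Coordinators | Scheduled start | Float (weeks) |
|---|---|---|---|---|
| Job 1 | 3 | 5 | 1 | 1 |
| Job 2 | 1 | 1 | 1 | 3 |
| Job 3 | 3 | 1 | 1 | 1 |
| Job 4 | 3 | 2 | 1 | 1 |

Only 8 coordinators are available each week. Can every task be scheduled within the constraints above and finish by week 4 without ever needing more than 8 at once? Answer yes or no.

yes

Schedule Job 1@1, Job 2@1, Job 3@1, Job 4@2: w1:7  w2:8  w3:8  w4:2 — peak 8 ≤ 8.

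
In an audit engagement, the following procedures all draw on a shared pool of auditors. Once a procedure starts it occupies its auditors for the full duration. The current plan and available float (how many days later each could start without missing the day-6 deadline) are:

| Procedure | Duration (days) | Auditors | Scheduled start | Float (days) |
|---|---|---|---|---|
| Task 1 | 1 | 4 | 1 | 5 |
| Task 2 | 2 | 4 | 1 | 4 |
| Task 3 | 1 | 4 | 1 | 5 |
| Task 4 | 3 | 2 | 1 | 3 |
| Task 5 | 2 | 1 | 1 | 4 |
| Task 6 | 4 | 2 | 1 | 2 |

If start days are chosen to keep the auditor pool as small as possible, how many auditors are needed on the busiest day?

6

Early-start (Task 1@1, Task 2@1, Task 3@1, Task 4@1, Task 5@1, Task 6@1) gives peak 17: d1:17  d2:9  d3:4  d4:2  d5:0  d6:0.
Shift Task 2→2, Task 3→6, Task 4→4, Task 5→4.
Schedule Task 1@1, Task 2@2, Task 3@6, Task 4@4, Task 5@4, Task 6@1: d1:6  d2:6  d3:6  d4:5  d5:3  d6:6 — peak 6.
Total auditor-days = 32 over 6 days ⇒ peak ≥ ⌈32/6⌉ = 6, so 6 is optimal.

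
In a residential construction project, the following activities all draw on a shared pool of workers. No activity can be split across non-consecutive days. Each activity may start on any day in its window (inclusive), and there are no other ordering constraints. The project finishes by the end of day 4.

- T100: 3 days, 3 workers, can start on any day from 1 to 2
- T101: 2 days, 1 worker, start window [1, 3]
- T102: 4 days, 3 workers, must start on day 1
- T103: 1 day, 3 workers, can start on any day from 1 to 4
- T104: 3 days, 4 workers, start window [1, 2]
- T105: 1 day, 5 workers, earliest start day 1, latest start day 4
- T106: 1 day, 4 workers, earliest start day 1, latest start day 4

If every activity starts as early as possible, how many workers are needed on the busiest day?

Early-start schedule: T100@1, T101@1, T102@1, T103@1, T104@1, T105@1, T106@1.
Load per day: day 1: 23, day 2: 11, day 3: 10, day 4: 3.
Peak is 23.

23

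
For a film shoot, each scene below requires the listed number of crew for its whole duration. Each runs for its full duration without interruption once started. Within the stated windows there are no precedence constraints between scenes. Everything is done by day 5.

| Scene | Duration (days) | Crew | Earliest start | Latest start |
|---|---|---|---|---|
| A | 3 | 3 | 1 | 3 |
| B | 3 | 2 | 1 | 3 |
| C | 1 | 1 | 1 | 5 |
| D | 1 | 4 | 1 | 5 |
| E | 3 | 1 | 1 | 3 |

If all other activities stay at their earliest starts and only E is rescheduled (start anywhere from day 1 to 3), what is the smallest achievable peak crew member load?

10

E@1: d1:11  d2:6  d3:6  d4:0  d5:0 → peak 11
E@2: d1:10  d2:6  d3:6  d4:1  d5:0 → peak 10
E@3: d1:10  d2:5  d3:6  d4:1  d5:1 → peak 10
Best is E@2, peak 10.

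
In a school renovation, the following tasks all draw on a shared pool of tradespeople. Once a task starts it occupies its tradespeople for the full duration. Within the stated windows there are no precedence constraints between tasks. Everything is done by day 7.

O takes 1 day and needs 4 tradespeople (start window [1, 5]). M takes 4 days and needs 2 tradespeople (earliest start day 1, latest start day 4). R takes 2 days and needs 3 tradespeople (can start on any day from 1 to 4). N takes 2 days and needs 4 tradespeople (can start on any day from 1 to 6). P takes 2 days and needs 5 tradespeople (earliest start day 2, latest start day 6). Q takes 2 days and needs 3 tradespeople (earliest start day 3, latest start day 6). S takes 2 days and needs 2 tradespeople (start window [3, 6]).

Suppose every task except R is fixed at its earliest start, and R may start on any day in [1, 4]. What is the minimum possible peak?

R@1: d1:13  d2:14  d3:12  d4:7  d5:0  d6:0  d7:0 → peak 14
R@2: d1:10  d2:14  d3:15  d4:7  d5:0  d6:0  d7:0 → peak 15
R@3: d1:10  d2:11  d3:15  d4:10  d5:0  d6:0  d7:0 → peak 15
R@4: d1:10  d2:11  d3:12  d4:10  d5:3  d6:0  d7:0 → peak 12
Best is R@4, peak 12.

12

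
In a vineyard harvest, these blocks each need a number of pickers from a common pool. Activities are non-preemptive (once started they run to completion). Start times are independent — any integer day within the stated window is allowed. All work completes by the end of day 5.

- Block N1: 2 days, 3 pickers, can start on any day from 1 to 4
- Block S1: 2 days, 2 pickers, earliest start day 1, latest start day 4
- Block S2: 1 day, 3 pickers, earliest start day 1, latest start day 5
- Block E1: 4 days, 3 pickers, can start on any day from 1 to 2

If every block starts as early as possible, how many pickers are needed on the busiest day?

Early-start schedule: Block N1@1, Block S1@1, Block S2@1, Block E1@1.
Load per day: day 1: 11, day 2: 8, day 3: 3, day 4: 3, day 5: 0.
Peak is 11.

11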